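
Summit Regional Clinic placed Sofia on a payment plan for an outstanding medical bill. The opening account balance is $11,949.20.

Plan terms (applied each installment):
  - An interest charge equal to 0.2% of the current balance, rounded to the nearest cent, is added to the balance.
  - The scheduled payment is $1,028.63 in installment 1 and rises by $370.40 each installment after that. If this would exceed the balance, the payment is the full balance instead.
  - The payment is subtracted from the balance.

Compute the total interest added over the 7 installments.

$98.97

Installment 1: opening $11,949.20; interest $23.90 → $11,973.10; payment $1,028.63; balance $10,944.47
Installment 2: opening $10,944.47; interest $21.89 → $10,966.36; payment $1,399.03; balance $9,567.33
Installment 3: opening $9,567.33; interest $19.13 → $9,586.46; payment $1,769.43; balance $7,817.03
Installment 4: opening $7,817.03; interest $15.63 → $7,832.66; payment $2,139.83; balance $5,692.83
Installment 5: opening $5,692.83; interest $11.39 → $5,704.22; payment $2,510.23; balance $3,193.99
Installment 6: opening $3,193.99; interest $6.39 → $3,200.38; payment $2,880.63; balance $319.75
Installment 7: opening $319.75; interest $0.64 → $320.39; payment $320.39; balance $0.00
Total interest: $23.90 + $21.89 + $19.13 + $15.63 + $11.39 + $6.39 + $0.64 = $98.97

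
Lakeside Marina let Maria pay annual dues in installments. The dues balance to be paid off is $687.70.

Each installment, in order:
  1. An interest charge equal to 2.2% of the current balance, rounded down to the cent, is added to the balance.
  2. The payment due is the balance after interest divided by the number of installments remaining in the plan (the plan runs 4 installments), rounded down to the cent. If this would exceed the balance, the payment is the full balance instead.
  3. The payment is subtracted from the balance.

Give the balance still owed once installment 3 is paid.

Installment 1: $687.70 +$15.12 interest = $702.82; pay $175.70 → $527.12
Installment 2: $527.12 +$11.59 interest = $538.71; pay $179.57 → $359.14
Installment 3: $359.14 +$7.90 interest = $367.04; pay $183.52 → $183.52

$183.52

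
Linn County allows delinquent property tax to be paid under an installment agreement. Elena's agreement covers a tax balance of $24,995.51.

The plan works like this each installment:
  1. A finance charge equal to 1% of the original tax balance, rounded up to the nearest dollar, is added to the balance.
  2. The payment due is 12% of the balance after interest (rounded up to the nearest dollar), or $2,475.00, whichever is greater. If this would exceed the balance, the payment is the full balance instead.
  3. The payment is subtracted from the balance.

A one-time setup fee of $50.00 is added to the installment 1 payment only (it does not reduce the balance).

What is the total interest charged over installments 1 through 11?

Installment 1: $24,995.51 +$250.00 interest = $25,245.51; pay $3,030.00 (+ $50.00 fee) → $22,215.51
Installment 2: $22,215.51 +$250.00 interest = $22,465.51; pay $2,696.00 → $19,769.51
Installment 3: $19,769.51 +$250.00 interest = $20,019.51; pay $2,475.00 → $17,544.51
Installment 4: $17,544.51 +$250.00 interest = $17,794.51; pay $2,475.00 → $15,319.51
Installment 5: $15,319.51 +$250.00 interest = $15,569.51; pay $2,475.00 → $13,094.51
Installment 6: $13,094.51 +$250.00 interest = $13,344.51; pay $2,475.00 → $10,869.51
Installment 7: $10,869.51 +$250.00 interest = $11,119.51; pay $2,475.00 → $8,644.51
Installment 8: $8,644.51 +$250.00 interest = $8,894.51; pay $2,475.00 → $6,419.51
Installment 9: $6,419.51 +$250.00 interest = $6,669.51; pay $2,475.00 → $4,194.51
Installment 10: $4,194.51 +$250.00 interest = $4,444.51; pay $2,475.00 → $1,969.51
Installment 11: $1,969.51 +$250.00 interest = $2,219.51; pay $2,219.51 → $0.00
Total interest: $250.00 + $250.00 + $250.00 + $250.00 + $250.00 + $250.00 + $250.00 + $250.00 + $250.00 + $250.00 + $250.00 = $2,750.00

$2,750.00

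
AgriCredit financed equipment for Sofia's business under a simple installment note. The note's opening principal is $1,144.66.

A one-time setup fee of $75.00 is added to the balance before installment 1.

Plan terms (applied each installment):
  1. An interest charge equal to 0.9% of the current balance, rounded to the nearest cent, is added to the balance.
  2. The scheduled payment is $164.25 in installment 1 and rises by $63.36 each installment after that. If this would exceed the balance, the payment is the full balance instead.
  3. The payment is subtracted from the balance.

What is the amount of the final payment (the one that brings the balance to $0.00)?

$217.75

# | Opening | Interest | Payment | End bal
1 | $1,219.66 | $10.98 | $164.25 | $1,066.39
2 | $1,066.39 | $9.60 | $227.61 | $848.38
3 | $848.38 | $7.64 | $290.97 | $565.05
4 | $565.05 | $5.09 | $354.33 | $215.81
5 | $215.81 | $1.94 | $217.75 | $0.00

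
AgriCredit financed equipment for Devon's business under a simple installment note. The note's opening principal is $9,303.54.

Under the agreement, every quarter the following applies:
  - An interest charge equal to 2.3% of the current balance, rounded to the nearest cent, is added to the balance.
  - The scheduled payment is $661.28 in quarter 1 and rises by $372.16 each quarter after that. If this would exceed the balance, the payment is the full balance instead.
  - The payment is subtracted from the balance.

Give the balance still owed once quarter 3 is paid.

$6,805.50

# | Opening | Interest | Payment | End bal
1 | $9,303.54 | $213.98 | $661.28 | $8,856.24
2 | $8,856.24 | $203.69 | $1,033.44 | $8,026.49
3 | $8,026.49 | $184.61 | $1,405.60 | $6,805.50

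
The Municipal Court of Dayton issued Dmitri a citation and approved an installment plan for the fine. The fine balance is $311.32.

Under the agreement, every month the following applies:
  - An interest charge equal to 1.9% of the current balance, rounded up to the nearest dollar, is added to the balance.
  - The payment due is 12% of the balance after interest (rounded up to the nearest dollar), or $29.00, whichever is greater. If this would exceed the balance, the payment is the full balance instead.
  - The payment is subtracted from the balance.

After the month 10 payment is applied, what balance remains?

$43.32

# | Opening | Interest | Payment | End bal
1 | $311.32 | $6.00 | $39.00 | $278.32
2 | $278.32 | $6.00 | $35.00 | $249.32
3 | $249.32 | $5.00 | $31.00 | $223.32
4 | $223.32 | $5.00 | $29.00 | $199.32
5 | $199.32 | $4.00 | $29.00 | $174.32
6 | $174.32 | $4.00 | $29.00 | $149.32
7 | $149.32 | $3.00 | $29.00 | $123.32
8 | $123.32 | $3.00 | $29.00 | $97.32
9 | $97.32 | $2.00 | $29.00 | $70.32
10 | $70.32 | $2.00 | $29.00 | $43.32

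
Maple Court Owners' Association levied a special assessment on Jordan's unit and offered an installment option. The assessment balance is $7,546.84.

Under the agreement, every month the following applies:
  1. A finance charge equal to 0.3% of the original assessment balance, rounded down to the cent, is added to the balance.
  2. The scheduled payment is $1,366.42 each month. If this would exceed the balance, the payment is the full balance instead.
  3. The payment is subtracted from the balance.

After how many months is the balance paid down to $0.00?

# | Opening | Interest | Payment | End bal
1 | $7,546.84 | $22.64 | $1,366.42 | $6,203.06
2 | $6,203.06 | $22.64 | $1,366.42 | $4,859.28
3 | $4,859.28 | $22.64 | $1,366.42 | $3,515.50
4 | $3,515.50 | $22.64 | $1,366.42 | $2,171.72
5 | $2,171.72 | $22.64 | $1,366.42 | $827.94
6 | $827.94 | $22.64 | $850.58 | $0.00
Balance reaches $0.00 in month 6.

6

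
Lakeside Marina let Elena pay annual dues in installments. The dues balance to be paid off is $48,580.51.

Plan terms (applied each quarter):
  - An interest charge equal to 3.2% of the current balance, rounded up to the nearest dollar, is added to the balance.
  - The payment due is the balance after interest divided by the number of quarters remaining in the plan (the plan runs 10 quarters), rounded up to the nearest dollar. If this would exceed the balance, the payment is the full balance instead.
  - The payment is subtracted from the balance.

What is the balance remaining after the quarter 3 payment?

Quarter 1: $48,580.51 +$1,555.00 interest = $50,135.51; pay $5,014.00 → $45,121.51
Quarter 2: $45,121.51 +$1,444.00 interest = $46,565.51; pay $5,174.00 → $41,391.51
Quarter 3: $41,391.51 +$1,325.00 interest = $42,716.51; pay $5,340.00 → $37,376.51

$37,376.51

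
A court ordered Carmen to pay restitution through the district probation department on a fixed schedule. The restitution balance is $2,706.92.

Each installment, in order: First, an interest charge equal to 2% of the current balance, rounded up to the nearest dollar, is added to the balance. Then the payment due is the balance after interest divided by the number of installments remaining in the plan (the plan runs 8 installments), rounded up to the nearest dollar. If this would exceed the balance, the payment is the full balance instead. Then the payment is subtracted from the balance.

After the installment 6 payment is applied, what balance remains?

Installment 1: $2,706.92 +$55.00 interest = $2,761.92; pay $346.00 → $2,415.92
Installment 2: $2,415.92 +$49.00 interest = $2,464.92; pay $353.00 → $2,111.92
Installment 3: $2,111.92 +$43.00 interest = $2,154.92; pay $360.00 → $1,794.92
Installment 4: $1,794.92 +$36.00 interest = $1,830.92; pay $367.00 → $1,463.92
Installment 5: $1,463.92 +$30.00 interest = $1,493.92; pay $374.00 → $1,119.92
Installment 6: $1,119.92 +$23.00 interest = $1,142.92; pay $381.00 → $761.92

$761.92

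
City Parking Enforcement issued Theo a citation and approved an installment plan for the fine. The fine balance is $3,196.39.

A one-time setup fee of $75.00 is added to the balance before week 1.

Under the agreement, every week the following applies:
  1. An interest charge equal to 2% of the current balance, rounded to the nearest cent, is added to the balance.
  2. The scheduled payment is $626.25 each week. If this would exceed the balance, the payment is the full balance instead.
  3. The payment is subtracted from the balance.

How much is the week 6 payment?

# | Opening | Interest | Payment | End bal
1 | $3,271.39 | $65.43 | $626.25 | $2,710.57
2 | $2,710.57 | $54.21 | $626.25 | $2,138.53
3 | $2,138.53 | $42.77 | $626.25 | $1,555.05
4 | $1,555.05 | $31.10 | $626.25 | $959.90
5 | $959.90 | $19.20 | $626.25 | $352.85
6 | $352.85 | $7.06 | $359.91 | $0.00

$359.91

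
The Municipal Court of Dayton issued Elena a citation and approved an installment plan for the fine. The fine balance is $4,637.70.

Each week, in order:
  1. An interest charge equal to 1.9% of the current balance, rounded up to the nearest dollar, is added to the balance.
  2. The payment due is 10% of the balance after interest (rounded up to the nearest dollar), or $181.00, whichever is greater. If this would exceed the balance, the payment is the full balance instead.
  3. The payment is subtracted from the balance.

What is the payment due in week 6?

$307.00

Week 1: opening $4,637.70; interest $89.00 → $4,726.70; payment $473.00; balance $4,253.70
Week 2: opening $4,253.70; interest $81.00 → $4,334.70; payment $434.00; balance $3,900.70
Week 3: opening $3,900.70; interest $75.00 → $3,975.70; payment $398.00; balance $3,577.70
Week 4: opening $3,577.70; interest $68.00 → $3,645.70; payment $365.00; balance $3,280.70
Week 5: opening $3,280.70; interest $63.00 → $3,343.70; payment $335.00; balance $3,008.70
Week 6: opening $3,008.70; interest $58.00 → $3,066.70; payment $307.00; balance $2,759.70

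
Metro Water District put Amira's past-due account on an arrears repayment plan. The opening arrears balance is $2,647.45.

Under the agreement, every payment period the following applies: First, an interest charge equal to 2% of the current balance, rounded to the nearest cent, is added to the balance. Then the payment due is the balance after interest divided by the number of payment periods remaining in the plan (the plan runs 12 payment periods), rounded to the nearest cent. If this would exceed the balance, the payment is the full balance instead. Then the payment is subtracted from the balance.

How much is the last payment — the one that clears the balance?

Payment period 1: $2,647.45 +$52.95 interest = $2,700.40; pay $225.03 → $2,475.37
Payment period 2: $2,475.37 +$49.51 interest = $2,524.88; pay $229.53 → $2,295.35
Payment period 3: $2,295.35 +$45.91 interest = $2,341.26; pay $234.13 → $2,107.13
Payment period 4: $2,107.13 +$42.14 interest = $2,149.27; pay $238.81 → $1,910.46
Payment period 5: $1,910.46 +$38.21 interest = $1,948.67; pay $243.58 → $1,705.09
Payment period 6: $1,705.09 +$34.10 interest = $1,739.19; pay $248.46 → $1,490.73
Payment period 7: $1,490.73 +$29.81 interest = $1,520.54; pay $253.42 → $1,267.12
Payment period 8: $1,267.12 +$25.34 interest = $1,292.46; pay $258.49 → $1,033.97
Payment period 9: $1,033.97 +$20.68 interest = $1,054.65; pay $263.66 → $790.99
Payment period 10: $790.99 +$15.82 interest = $806.81; pay $268.94 → $537.87
Payment period 11: $537.87 +$10.76 interest = $548.63; pay $274.32 → $274.31
Payment period 12: $274.31 +$5.49 interest = $279.80; pay $279.80 → $0.00

$279.80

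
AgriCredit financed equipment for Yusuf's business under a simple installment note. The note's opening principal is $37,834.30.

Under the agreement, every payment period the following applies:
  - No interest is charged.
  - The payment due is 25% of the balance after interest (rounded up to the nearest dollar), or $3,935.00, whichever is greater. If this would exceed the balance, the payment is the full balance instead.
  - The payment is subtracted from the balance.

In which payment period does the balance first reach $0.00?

8

Payment period 1: $37,834.30 − $9,459.00 → $28,375.30
Payment period 2: $28,375.30 − $7,094.00 → $21,281.30
Payment period 3: $21,281.30 − $5,321.00 → $15,960.30
Payment period 4: $15,960.30 − $3,991.00 → $11,969.30
Payment period 5: $11,969.30 − $3,935.00 → $8,034.30
Payment period 6: $8,034.30 − $3,935.00 → $4,099.30
Payment period 7: $4,099.30 − $3,935.00 → $164.30
Payment period 8: $164.30 − $164.30 → $0.00
Balance reaches $0.00 in payment period 8.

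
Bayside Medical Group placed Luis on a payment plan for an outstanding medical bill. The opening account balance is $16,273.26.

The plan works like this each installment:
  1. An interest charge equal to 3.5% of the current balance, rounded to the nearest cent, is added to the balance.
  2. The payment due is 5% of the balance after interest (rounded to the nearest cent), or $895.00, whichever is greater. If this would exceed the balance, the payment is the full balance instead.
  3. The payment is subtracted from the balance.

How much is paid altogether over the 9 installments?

$8,055.00

Installment 1: opening $16,273.26; interest $569.56 → $16,842.82; payment $895.00; balance $15,947.82
Installment 2: opening $15,947.82; interest $558.17 → $16,505.99; payment $895.00; balance $15,610.99
Installment 3: opening $15,610.99; interest $546.38 → $16,157.37; payment $895.00; balance $15,262.37
Installment 4: opening $15,262.37; interest $534.18 → $15,796.55; payment $895.00; balance $14,901.55
Installment 5: opening $14,901.55; interest $521.55 → $15,423.10; payment $895.00; balance $14,528.10
Installment 6: opening $14,528.10; interest $508.48 → $15,036.58; payment $895.00; balance $14,141.58
Installment 7: opening $14,141.58; interest $494.96 → $14,636.54; payment $895.00; balance $13,741.54
Installment 8: opening $13,741.54; interest $480.95 → $14,222.49; payment $895.00; balance $13,327.49
Installment 9: opening $13,327.49; interest $466.46 → $13,793.95; payment $895.00; balance $12,898.95
Total paid: $8,055.00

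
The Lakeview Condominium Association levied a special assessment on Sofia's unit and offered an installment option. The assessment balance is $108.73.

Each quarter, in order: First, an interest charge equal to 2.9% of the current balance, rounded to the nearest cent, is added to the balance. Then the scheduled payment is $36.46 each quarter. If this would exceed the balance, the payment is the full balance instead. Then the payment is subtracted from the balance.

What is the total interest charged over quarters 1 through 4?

Quarter 1: opening $108.73; interest $3.15 → $111.88; payment $36.46; balance $75.42
Quarter 2: opening $75.42; interest $2.19 → $77.61; payment $36.46; balance $41.15
Quarter 3: opening $41.15; interest $1.19 → $42.34; payment $36.46; balance $5.88
Quarter 4: opening $5.88; interest $0.17 → $6.05; payment $6.05; balance $0.00
Total interest: $3.15 + $2.19 + $1.19 + $0.17 = $6.70

$6.70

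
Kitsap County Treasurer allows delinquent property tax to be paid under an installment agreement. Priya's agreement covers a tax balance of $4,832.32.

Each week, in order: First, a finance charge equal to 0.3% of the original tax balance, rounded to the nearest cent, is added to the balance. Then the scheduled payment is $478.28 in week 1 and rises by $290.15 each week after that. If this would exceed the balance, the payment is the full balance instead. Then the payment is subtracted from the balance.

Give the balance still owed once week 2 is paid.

$3,614.61

Week 1: opening $4,832.32; interest $14.50 → $4,846.82; payment $478.28; balance $4,368.54
Week 2: opening $4,368.54; interest $14.50 → $4,383.04; payment $768.43; balance $3,614.61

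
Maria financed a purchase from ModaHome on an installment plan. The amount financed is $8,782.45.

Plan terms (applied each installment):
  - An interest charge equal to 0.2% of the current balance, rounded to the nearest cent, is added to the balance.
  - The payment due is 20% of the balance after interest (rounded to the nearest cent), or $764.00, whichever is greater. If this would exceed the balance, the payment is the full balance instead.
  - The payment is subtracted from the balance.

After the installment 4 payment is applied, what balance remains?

# | Opening | Interest | Payment | End bal
1 | $8,782.45 | $17.56 | $1,760.00 | $7,040.01
2 | $7,040.01 | $14.08 | $1,410.82 | $5,643.27
3 | $5,643.27 | $11.29 | $1,130.91 | $4,523.65
4 | $4,523.65 | $9.05 | $906.54 | $3,626.16

$3,626.16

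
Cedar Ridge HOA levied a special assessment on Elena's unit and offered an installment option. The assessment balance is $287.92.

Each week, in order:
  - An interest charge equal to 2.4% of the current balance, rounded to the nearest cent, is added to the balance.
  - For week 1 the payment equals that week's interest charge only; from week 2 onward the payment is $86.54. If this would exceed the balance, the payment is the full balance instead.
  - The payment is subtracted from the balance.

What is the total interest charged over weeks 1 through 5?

$22.90

Week 1: $287.92 +$6.91 interest = $294.83; pay $6.91 → $287.92
Week 2: $287.92 +$6.91 interest = $294.83; pay $86.54 → $208.29
Week 3: $208.29 +$5.00 interest = $213.29; pay $86.54 → $126.75
Week 4: $126.75 +$3.04 interest = $129.79; pay $86.54 → $43.25
Week 5: $43.25 +$1.04 interest = $44.29; pay $44.29 → $0.00
Total interest: $6.91 + $6.91 + $5.00 + $3.04 + $1.04 = $22.90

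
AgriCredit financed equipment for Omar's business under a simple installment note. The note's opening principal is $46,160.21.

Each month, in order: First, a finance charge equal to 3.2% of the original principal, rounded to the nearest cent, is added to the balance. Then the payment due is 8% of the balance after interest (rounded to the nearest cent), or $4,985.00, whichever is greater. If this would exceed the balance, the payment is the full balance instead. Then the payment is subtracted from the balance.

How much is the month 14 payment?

$2,035.03

# | Opening | Interest | Payment | End bal
1 | $46,160.21 | $1,477.13 | $4,985.00 | $42,652.34
2 | $42,652.34 | $1,477.13 | $4,985.00 | $39,144.47
3 | $39,144.47 | $1,477.13 | $4,985.00 | $35,636.60
4 | $35,636.60 | $1,477.13 | $4,985.00 | $32,128.73
5 | $32,128.73 | $1,477.13 | $4,985.00 | $28,620.86
6 | $28,620.86 | $1,477.13 | $4,985.00 | $25,112.99
7 | $25,112.99 | $1,477.13 | $4,985.00 | $21,605.12
8 | $21,605.12 | $1,477.13 | $4,985.00 | $18,097.25
9 | $18,097.25 | $1,477.13 | $4,985.00 | $14,589.38
10 | $14,589.38 | $1,477.13 | $4,985.00 | $11,081.51
11 | $11,081.51 | $1,477.13 | $4,985.00 | $7,573.64
12 | $7,573.64 | $1,477.13 | $4,985.00 | $4,065.77
13 | $4,065.77 | $1,477.13 | $4,985.00 | $557.90
14 | $557.90 | $1,477.13 | $2,035.03 | $0.00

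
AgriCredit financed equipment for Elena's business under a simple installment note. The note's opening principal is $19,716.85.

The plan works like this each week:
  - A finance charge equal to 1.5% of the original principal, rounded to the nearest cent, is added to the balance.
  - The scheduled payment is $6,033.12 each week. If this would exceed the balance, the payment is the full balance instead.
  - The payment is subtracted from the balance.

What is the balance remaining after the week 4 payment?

$0.00

# | Opening | Interest | Payment | End bal
1 | $19,716.85 | $295.75 | $6,033.12 | $13,979.48
2 | $13,979.48 | $295.75 | $6,033.12 | $8,242.11
3 | $8,242.11 | $295.75 | $6,033.12 | $2,504.74
4 | $2,504.74 | $295.75 | $2,800.49 | $0.00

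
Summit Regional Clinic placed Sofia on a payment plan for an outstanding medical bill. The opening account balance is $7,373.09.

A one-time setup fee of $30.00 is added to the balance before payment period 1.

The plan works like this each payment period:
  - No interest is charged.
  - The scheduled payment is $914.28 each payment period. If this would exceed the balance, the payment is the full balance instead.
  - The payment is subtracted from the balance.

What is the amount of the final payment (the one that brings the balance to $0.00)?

Payment period 1: opening $7,403.09; payment $914.28; balance $6,488.81
Payment period 2: opening $6,488.81; payment $914.28; balance $5,574.53
Payment period 3: opening $5,574.53; payment $914.28; balance $4,660.25
Payment period 4: opening $4,660.25; payment $914.28; balance $3,745.97
Payment period 5: opening $3,745.97; payment $914.28; balance $2,831.69
Payment period 6: opening $2,831.69; payment $914.28; balance $1,917.41
Payment period 7: opening $1,917.41; payment $914.28; balance $1,003.13
Payment period 8: opening $1,003.13; payment $914.28; balance $88.85
Payment period 9: opening $88.85; payment $88.85; balance $0.00

$88.85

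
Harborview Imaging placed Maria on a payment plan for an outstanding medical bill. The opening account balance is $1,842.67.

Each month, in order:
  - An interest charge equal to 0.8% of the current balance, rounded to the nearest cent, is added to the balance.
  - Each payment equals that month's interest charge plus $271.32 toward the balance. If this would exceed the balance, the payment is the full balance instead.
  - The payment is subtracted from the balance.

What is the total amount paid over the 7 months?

$1,900.28

# | Opening | Interest | Payment | End bal
1 | $1,842.67 | $14.74 | $286.06 | $1,571.35
2 | $1,571.35 | $12.57 | $283.89 | $1,300.03
3 | $1,300.03 | $10.40 | $281.72 | $1,028.71
4 | $1,028.71 | $8.23 | $279.55 | $757.39
5 | $757.39 | $6.06 | $277.38 | $486.07
6 | $486.07 | $3.89 | $275.21 | $214.75
7 | $214.75 | $1.72 | $216.47 | $0.00
Total paid: $1,900.28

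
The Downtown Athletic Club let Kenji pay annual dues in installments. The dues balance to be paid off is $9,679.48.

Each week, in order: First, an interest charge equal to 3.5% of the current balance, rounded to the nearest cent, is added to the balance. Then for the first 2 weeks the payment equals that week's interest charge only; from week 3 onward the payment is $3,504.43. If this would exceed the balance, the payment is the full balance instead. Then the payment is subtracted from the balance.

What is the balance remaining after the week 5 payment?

Week 1: $9,679.48 +$338.78 interest = $10,018.26; pay $338.78 → $9,679.48
Week 2: $9,679.48 +$338.78 interest = $10,018.26; pay $338.78 → $9,679.48
Week 3: $9,679.48 +$338.78 interest = $10,018.26; pay $3,504.43 → $6,513.83
Week 4: $6,513.83 +$227.98 interest = $6,741.81; pay $3,504.43 → $3,237.38
Week 5: $3,237.38 +$113.31 interest = $3,350.69; pay $3,350.69 → $0.00

$0.00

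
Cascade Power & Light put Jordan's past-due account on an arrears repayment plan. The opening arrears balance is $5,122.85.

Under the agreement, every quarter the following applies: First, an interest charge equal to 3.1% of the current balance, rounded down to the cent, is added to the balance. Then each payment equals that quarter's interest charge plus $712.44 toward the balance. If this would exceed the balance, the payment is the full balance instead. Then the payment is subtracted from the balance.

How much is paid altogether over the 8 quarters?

Quarter 1: $5,122.85 +$158.80 interest = $5,281.65; pay $871.24 → $4,410.41
Quarter 2: $4,410.41 +$136.72 interest = $4,547.13; pay $849.16 → $3,697.97
Quarter 3: $3,697.97 +$114.63 interest = $3,812.60; pay $827.07 → $2,985.53
Quarter 4: $2,985.53 +$92.55 interest = $3,078.08; pay $804.99 → $2,273.09
Quarter 5: $2,273.09 +$70.46 interest = $2,343.55; pay $782.90 → $1,560.65
Quarter 6: $1,560.65 +$48.38 interest = $1,609.03; pay $760.82 → $848.21
Quarter 7: $848.21 +$26.29 interest = $874.50; pay $738.73 → $135.77
Quarter 8: $135.77 +$4.20 interest = $139.97; pay $139.97 → $0.00
Total paid: $5,774.88

$5,774.88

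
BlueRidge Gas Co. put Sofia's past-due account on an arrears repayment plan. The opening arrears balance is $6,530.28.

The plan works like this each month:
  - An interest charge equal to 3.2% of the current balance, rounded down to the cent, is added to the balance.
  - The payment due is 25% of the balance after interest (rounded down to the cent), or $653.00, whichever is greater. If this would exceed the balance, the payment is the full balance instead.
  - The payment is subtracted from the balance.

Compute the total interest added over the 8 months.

$779.38

Month 1: opening $6,530.28; interest $208.96 → $6,739.24; payment $1,684.81; balance $5,054.43
Month 2: opening $5,054.43; interest $161.74 → $5,216.17; payment $1,304.04; balance $3,912.13
Month 3: opening $3,912.13; interest $125.18 → $4,037.31; payment $1,009.32; balance $3,027.99
Month 4: opening $3,027.99; interest $96.89 → $3,124.88; payment $781.22; balance $2,343.66
Month 5: opening $2,343.66; interest $74.99 → $2,418.65; payment $653.00; balance $1,765.65
Month 6: opening $1,765.65; interest $56.50 → $1,822.15; payment $653.00; balance $1,169.15
Month 7: opening $1,169.15; interest $37.41 → $1,206.56; payment $653.00; balance $553.56
Month 8: opening $553.56; interest $17.71 → $571.27; payment $571.27; balance $0.00
Total interest: $208.96 + $161.74 + $125.18 + $96.89 + $74.99 + $56.50 + $37.41 + $17.71 = $779.38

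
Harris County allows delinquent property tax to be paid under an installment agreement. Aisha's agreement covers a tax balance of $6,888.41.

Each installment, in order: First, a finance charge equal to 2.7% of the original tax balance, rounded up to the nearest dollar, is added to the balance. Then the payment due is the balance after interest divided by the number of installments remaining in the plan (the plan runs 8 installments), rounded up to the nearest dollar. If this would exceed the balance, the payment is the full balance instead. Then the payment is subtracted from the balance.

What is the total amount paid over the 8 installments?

$8,376.41

Installment 1: opening $6,888.41; interest $186.00 → $7,074.41; payment $885.00; balance $6,189.41
Installment 2: opening $6,189.41; interest $186.00 → $6,375.41; payment $911.00; balance $5,464.41
Installment 3: opening $5,464.41; interest $186.00 → $5,650.41; payment $942.00; balance $4,708.41
Installment 4: opening $4,708.41; interest $186.00 → $4,894.41; payment $979.00; balance $3,915.41
Installment 5: opening $3,915.41; interest $186.00 → $4,101.41; payment $1,026.00; balance $3,075.41
Installment 6: opening $3,075.41; interest $186.00 → $3,261.41; payment $1,088.00; balance $2,173.41
Installment 7: opening $2,173.41; interest $186.00 → $2,359.41; payment $1,180.00; balance $1,179.41
Installment 8: opening $1,179.41; interest $186.00 → $1,365.41; payment $1,365.41; balance $0.00
Total paid: $8,376.41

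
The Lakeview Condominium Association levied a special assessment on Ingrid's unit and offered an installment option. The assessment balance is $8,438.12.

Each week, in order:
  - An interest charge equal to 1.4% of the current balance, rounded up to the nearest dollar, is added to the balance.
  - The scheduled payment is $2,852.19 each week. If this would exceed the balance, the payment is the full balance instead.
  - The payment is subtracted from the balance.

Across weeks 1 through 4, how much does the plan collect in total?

Week 1: $8,438.12 +$119.00 interest = $8,557.12; pay $2,852.19 → $5,704.93
Week 2: $5,704.93 +$80.00 interest = $5,784.93; pay $2,852.19 → $2,932.74
Week 3: $2,932.74 +$42.00 interest = $2,974.74; pay $2,852.19 → $122.55
Week 4: $122.55 +$2.00 interest = $124.55; pay $124.55 → $0.00
Total paid: $8,681.12

$8,681.12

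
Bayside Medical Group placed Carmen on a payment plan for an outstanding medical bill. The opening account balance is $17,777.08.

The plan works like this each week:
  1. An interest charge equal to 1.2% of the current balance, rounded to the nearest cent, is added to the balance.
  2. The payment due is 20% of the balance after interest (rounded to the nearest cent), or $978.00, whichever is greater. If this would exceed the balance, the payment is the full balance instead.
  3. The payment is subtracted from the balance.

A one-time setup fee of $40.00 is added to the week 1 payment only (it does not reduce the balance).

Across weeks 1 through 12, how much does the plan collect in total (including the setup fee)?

$18,812.33

Week 1: opening $17,777.08; interest $213.32 → $17,990.40; payment $3,598.08 (+ $40.00 fee); balance $14,392.32
Week 2: opening $14,392.32; interest $172.71 → $14,565.03; payment $2,913.01; balance $11,652.02
Week 3: opening $11,652.02; interest $139.82 → $11,791.84; payment $2,358.37; balance $9,433.47
Week 4: opening $9,433.47; interest $113.20 → $9,546.67; payment $1,909.33; balance $7,637.34
Week 5: opening $7,637.34; interest $91.65 → $7,728.99; payment $1,545.80; balance $6,183.19
Week 6: opening $6,183.19; interest $74.20 → $6,257.39; payment $1,251.48; balance $5,005.91
Week 7: opening $5,005.91; interest $60.07 → $5,065.98; payment $1,013.20; balance $4,052.78
Week 8: opening $4,052.78; interest $48.63 → $4,101.41; payment $978.00; balance $3,123.41
Week 9: opening $3,123.41; interest $37.48 → $3,160.89; payment $978.00; balance $2,182.89
Week 10: opening $2,182.89; interest $26.19 → $2,209.08; payment $978.00; balance $1,231.08
Week 11: opening $1,231.08; interest $14.77 → $1,245.85; payment $978.00; balance $267.85
Week 12: opening $267.85; interest $3.21 → $271.06; payment $271.06; balance $0.00
Total paid: $18,812.33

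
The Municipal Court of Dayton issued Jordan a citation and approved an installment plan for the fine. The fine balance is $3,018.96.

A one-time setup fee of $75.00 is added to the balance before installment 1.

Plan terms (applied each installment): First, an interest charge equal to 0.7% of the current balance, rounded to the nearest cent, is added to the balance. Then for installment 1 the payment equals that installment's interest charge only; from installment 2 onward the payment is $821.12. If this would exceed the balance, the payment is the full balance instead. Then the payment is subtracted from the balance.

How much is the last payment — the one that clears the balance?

Installment 1: opening $3,093.96; interest $21.66 → $3,115.62; payment $21.66; balance $3,093.96
Installment 2: opening $3,093.96; interest $21.66 → $3,115.62; payment $821.12; balance $2,294.50
Installment 3: opening $2,294.50; interest $16.06 → $2,310.56; payment $821.12; balance $1,489.44
Installment 4: opening $1,489.44; interest $10.43 → $1,499.87; payment $821.12; balance $678.75
Installment 5: opening $678.75; interest $4.75 → $683.50; payment $683.50; balance $0.00

$683.50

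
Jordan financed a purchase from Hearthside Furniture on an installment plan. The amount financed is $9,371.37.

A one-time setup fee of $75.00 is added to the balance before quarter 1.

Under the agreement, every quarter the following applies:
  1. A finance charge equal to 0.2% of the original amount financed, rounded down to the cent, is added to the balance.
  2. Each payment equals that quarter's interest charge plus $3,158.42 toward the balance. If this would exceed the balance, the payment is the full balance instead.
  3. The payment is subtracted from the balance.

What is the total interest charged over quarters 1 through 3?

Quarter 1: opening $9,446.37; interest $18.74 → $9,465.11; payment $3,177.16; balance $6,287.95
Quarter 2: opening $6,287.95; interest $18.74 → $6,306.69; payment $3,177.16; balance $3,129.53
Quarter 3: opening $3,129.53; interest $18.74 → $3,148.27; payment $3,148.27; balance $0.00
Total interest: $18.74 + $18.74 + $18.74 = $56.22

$56.22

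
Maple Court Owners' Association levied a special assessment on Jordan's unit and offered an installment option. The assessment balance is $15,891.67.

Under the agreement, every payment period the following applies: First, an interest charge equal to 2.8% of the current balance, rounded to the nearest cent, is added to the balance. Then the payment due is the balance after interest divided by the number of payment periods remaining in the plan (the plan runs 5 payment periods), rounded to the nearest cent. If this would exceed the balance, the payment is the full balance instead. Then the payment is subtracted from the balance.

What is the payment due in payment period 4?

Payment period 1: opening $15,891.67; interest $444.97 → $16,336.64; payment $3,267.33; balance $13,069.31
Payment period 2: opening $13,069.31; interest $365.94 → $13,435.25; payment $3,358.81; balance $10,076.44
Payment period 3: opening $10,076.44; interest $282.14 → $10,358.58; payment $3,452.86; balance $6,905.72
Payment period 4: opening $6,905.72; interest $193.36 → $7,099.08; payment $3,549.54; balance $3,549.54

$3,549.54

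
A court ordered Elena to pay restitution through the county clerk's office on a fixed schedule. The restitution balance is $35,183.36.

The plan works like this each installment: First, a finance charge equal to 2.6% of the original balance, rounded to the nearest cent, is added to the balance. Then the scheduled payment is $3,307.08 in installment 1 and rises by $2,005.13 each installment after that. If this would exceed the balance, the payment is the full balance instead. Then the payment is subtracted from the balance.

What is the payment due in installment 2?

Installment 1: opening $35,183.36; interest $914.77 → $36,098.13; payment $3,307.08; balance $32,791.05
Installment 2: opening $32,791.05; interest $914.77 → $33,705.82; payment $5,312.21; balance $28,393.61

$5,312.21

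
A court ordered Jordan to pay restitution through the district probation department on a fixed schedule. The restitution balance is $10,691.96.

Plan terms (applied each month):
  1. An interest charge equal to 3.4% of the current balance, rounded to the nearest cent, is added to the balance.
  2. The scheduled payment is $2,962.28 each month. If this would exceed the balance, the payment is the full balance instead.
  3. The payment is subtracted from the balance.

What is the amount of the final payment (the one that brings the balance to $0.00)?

Month 1: $10,691.96 +$363.53 interest = $11,055.49; pay $2,962.28 → $8,093.21
Month 2: $8,093.21 +$275.17 interest = $8,368.38; pay $2,962.28 → $5,406.10
Month 3: $5,406.10 +$183.81 interest = $5,589.91; pay $2,962.28 → $2,627.63
Month 4: $2,627.63 +$89.34 interest = $2,716.97; pay $2,716.97 → $0.00

$2,716.97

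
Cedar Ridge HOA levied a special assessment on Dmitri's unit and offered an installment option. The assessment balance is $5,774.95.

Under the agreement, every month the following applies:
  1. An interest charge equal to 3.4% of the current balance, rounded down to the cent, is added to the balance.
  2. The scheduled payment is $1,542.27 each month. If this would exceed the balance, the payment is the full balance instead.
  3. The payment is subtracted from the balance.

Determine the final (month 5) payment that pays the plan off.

$114.14

Month 1: $5,774.95 +$196.34 interest = $5,971.29; pay $1,542.27 → $4,429.02
Month 2: $4,429.02 +$150.58 interest = $4,579.60; pay $1,542.27 → $3,037.33
Month 3: $3,037.33 +$103.26 interest = $3,140.59; pay $1,542.27 → $1,598.32
Month 4: $1,598.32 +$54.34 interest = $1,652.66; pay $1,542.27 → $110.39
Month 5: $110.39 +$3.75 interest = $114.14; pay $114.14 → $0.00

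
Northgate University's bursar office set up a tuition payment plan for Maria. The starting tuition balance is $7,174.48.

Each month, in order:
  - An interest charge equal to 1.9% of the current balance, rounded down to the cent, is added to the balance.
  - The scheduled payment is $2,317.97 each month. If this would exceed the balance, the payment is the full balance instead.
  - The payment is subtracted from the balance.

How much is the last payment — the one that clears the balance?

$513.94

Month 1: $7,174.48 +$136.31 interest = $7,310.79; pay $2,317.97 → $4,992.82
Month 2: $4,992.82 +$94.86 interest = $5,087.68; pay $2,317.97 → $2,769.71
Month 3: $2,769.71 +$52.62 interest = $2,822.33; pay $2,317.97 → $504.36
Month 4: $504.36 +$9.58 interest = $513.94; pay $513.94 → $0.00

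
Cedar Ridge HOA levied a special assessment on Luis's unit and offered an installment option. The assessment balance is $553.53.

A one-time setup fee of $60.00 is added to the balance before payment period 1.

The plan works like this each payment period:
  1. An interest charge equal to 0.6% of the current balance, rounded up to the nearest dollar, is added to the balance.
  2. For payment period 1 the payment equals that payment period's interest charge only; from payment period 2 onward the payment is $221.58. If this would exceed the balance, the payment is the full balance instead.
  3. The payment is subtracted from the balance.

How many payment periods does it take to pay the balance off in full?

Payment period 1: opening $613.53; interest $4.00 → $617.53; payment $4.00; balance $613.53
Payment period 2: opening $613.53; interest $4.00 → $617.53; payment $221.58; balance $395.95
Payment period 3: opening $395.95; interest $3.00 → $398.95; payment $221.58; balance $177.37
Payment period 4: opening $177.37; interest $2.00 → $179.37; payment $179.37; balance $0.00
Balance reaches $0.00 in payment period 4.

4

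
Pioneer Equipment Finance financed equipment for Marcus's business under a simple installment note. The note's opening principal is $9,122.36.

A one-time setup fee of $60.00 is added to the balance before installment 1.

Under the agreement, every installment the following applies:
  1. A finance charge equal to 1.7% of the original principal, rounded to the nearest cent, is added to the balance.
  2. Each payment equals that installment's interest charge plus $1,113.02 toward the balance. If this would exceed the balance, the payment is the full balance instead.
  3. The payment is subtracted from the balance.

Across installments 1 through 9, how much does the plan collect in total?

Installment 1: $9,182.36 +$155.08 interest = $9,337.44; pay $1,268.10 → $8,069.34
Installment 2: $8,069.34 +$155.08 interest = $8,224.42; pay $1,268.10 → $6,956.32
Installment 3: $6,956.32 +$155.08 interest = $7,111.40; pay $1,268.10 → $5,843.30
Installment 4: $5,843.30 +$155.08 interest = $5,998.38; pay $1,268.10 → $4,730.28
Installment 5: $4,730.28 +$155.08 interest = $4,885.36; pay $1,268.10 → $3,617.26
Installment 6: $3,617.26 +$155.08 interest = $3,772.34; pay $1,268.10 → $2,504.24
Installment 7: $2,504.24 +$155.08 interest = $2,659.32; pay $1,268.10 → $1,391.22
Installment 8: $1,391.22 +$155.08 interest = $1,546.30; pay $1,268.10 → $278.20
Installment 9: $278.20 +$155.08 interest = $433.28; pay $433.28 → $0.00
Total paid: $10,578.08

$10,578.08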